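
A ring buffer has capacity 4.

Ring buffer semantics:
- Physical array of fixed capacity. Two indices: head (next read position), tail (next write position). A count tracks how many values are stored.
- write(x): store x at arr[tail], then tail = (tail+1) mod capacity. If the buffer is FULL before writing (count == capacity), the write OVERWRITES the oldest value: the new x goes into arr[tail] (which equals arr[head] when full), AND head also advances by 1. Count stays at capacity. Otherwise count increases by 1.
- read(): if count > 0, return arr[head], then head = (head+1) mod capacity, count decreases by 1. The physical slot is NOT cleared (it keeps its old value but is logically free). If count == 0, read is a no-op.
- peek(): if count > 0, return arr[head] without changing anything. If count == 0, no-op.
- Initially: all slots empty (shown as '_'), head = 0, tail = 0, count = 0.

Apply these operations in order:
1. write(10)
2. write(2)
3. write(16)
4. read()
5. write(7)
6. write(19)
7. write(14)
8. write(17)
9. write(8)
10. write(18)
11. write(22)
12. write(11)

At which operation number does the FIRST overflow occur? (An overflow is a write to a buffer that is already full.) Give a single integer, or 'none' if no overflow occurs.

After op 1 (write(10)): arr=[10 _ _ _] head=0 tail=1 count=1
After op 2 (write(2)): arr=[10 2 _ _] head=0 tail=2 count=2
After op 3 (write(16)): arr=[10 2 16 _] head=0 tail=3 count=3
After op 4 (read()): arr=[10 2 16 _] head=1 tail=3 count=2
After op 5 (write(7)): arr=[10 2 16 7] head=1 tail=0 count=3
After op 6 (write(19)): arr=[19 2 16 7] head=1 tail=1 count=4
After op 7 (write(14)): arr=[19 14 16 7] head=2 tail=2 count=4
After op 8 (write(17)): arr=[19 14 17 7] head=3 tail=3 count=4
After op 9 (write(8)): arr=[19 14 17 8] head=0 tail=0 count=4
After op 10 (write(18)): arr=[18 14 17 8] head=1 tail=1 count=4
After op 11 (write(22)): arr=[18 22 17 8] head=2 tail=2 count=4
After op 12 (write(11)): arr=[18 22 11 8] head=3 tail=3 count=4

Answer: 7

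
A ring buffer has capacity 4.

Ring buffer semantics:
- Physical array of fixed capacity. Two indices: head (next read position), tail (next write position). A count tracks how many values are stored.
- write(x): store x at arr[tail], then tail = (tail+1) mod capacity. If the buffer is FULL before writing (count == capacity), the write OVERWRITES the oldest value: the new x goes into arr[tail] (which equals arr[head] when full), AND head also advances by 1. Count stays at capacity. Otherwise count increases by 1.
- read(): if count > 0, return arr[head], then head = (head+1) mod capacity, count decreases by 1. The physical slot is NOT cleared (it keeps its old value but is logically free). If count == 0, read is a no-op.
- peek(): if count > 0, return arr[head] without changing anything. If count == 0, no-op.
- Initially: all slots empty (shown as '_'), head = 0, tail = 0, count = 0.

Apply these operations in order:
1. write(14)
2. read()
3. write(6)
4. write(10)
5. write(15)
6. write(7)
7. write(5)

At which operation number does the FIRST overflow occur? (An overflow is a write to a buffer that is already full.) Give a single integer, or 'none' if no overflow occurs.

After op 1 (write(14)): arr=[14 _ _ _] head=0 tail=1 count=1
After op 2 (read()): arr=[14 _ _ _] head=1 tail=1 count=0
After op 3 (write(6)): arr=[14 6 _ _] head=1 tail=2 count=1
After op 4 (write(10)): arr=[14 6 10 _] head=1 tail=3 count=2
After op 5 (write(15)): arr=[14 6 10 15] head=1 tail=0 count=3
After op 6 (write(7)): arr=[7 6 10 15] head=1 tail=1 count=4
After op 7 (write(5)): arr=[7 5 10 15] head=2 tail=2 count=4

Answer: 7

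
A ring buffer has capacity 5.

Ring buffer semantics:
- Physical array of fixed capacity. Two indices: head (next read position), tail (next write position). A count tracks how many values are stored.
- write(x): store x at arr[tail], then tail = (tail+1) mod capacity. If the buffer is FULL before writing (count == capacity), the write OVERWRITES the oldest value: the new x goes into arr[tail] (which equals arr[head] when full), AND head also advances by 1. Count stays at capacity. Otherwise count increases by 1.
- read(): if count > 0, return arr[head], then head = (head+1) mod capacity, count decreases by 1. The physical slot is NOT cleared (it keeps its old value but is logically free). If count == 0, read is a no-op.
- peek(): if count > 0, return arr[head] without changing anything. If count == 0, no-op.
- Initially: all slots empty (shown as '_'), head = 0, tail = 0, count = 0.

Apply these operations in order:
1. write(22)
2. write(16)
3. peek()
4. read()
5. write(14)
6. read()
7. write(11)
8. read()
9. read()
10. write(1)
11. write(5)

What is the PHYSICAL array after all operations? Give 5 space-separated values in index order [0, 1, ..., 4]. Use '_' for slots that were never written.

After op 1 (write(22)): arr=[22 _ _ _ _] head=0 tail=1 count=1
After op 2 (write(16)): arr=[22 16 _ _ _] head=0 tail=2 count=2
After op 3 (peek()): arr=[22 16 _ _ _] head=0 tail=2 count=2
After op 4 (read()): arr=[22 16 _ _ _] head=1 tail=2 count=1
After op 5 (write(14)): arr=[22 16 14 _ _] head=1 tail=3 count=2
After op 6 (read()): arr=[22 16 14 _ _] head=2 tail=3 count=1
After op 7 (write(11)): arr=[22 16 14 11 _] head=2 tail=4 count=2
After op 8 (read()): arr=[22 16 14 11 _] head=3 tail=4 count=1
After op 9 (read()): arr=[22 16 14 11 _] head=4 tail=4 count=0
After op 10 (write(1)): arr=[22 16 14 11 1] head=4 tail=0 count=1
After op 11 (write(5)): arr=[5 16 14 11 1] head=4 tail=1 count=2

Answer: 5 16 14 11 1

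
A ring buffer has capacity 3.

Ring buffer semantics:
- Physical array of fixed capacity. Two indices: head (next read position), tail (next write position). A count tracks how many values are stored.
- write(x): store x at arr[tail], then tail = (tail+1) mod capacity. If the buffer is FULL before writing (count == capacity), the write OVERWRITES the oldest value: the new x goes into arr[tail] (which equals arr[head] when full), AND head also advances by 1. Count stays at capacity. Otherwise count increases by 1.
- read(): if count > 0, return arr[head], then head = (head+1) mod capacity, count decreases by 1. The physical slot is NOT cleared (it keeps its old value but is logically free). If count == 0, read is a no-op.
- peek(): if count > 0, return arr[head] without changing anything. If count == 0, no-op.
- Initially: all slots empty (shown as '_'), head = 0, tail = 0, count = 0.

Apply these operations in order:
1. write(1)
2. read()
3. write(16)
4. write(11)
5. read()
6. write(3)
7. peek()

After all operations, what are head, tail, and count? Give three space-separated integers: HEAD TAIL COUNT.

Answer: 2 1 2

Derivation:
After op 1 (write(1)): arr=[1 _ _] head=0 tail=1 count=1
After op 2 (read()): arr=[1 _ _] head=1 tail=1 count=0
After op 3 (write(16)): arr=[1 16 _] head=1 tail=2 count=1
After op 4 (write(11)): arr=[1 16 11] head=1 tail=0 count=2
After op 5 (read()): arr=[1 16 11] head=2 tail=0 count=1
After op 6 (write(3)): arr=[3 16 11] head=2 tail=1 count=2
After op 7 (peek()): arr=[3 16 11] head=2 tail=1 count=2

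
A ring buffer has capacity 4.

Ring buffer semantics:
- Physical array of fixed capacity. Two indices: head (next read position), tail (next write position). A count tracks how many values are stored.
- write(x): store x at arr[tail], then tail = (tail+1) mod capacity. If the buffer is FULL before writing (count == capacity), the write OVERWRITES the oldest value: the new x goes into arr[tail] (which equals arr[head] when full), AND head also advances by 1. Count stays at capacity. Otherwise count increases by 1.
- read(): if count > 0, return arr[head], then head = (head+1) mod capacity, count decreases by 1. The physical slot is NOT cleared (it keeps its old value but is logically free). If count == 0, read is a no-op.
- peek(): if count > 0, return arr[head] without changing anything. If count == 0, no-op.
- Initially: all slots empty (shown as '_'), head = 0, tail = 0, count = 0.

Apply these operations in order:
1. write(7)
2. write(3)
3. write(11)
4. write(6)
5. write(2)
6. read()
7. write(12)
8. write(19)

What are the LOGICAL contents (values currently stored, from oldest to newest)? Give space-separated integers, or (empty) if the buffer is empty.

After op 1 (write(7)): arr=[7 _ _ _] head=0 tail=1 count=1
After op 2 (write(3)): arr=[7 3 _ _] head=0 tail=2 count=2
After op 3 (write(11)): arr=[7 3 11 _] head=0 tail=3 count=3
After op 4 (write(6)): arr=[7 3 11 6] head=0 tail=0 count=4
After op 5 (write(2)): arr=[2 3 11 6] head=1 tail=1 count=4
After op 6 (read()): arr=[2 3 11 6] head=2 tail=1 count=3
After op 7 (write(12)): arr=[2 12 11 6] head=2 tail=2 count=4
After op 8 (write(19)): arr=[2 12 19 6] head=3 tail=3 count=4

Answer: 6 2 12 19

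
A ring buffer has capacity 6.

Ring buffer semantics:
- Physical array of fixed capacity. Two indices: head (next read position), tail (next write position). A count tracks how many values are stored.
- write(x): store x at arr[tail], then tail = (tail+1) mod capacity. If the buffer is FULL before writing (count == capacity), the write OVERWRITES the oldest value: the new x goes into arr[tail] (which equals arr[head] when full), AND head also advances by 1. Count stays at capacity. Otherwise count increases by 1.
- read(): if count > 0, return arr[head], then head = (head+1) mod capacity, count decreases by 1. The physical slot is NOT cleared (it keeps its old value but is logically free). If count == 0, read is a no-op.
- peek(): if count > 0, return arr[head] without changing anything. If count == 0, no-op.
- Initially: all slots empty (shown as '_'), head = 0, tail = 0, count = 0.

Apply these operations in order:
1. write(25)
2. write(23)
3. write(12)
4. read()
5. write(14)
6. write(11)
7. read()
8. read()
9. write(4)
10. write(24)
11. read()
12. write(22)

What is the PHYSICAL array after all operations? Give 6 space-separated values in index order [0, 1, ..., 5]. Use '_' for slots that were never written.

Answer: 24 22 12 14 11 4

Derivation:
After op 1 (write(25)): arr=[25 _ _ _ _ _] head=0 tail=1 count=1
After op 2 (write(23)): arr=[25 23 _ _ _ _] head=0 tail=2 count=2
After op 3 (write(12)): arr=[25 23 12 _ _ _] head=0 tail=3 count=3
After op 4 (read()): arr=[25 23 12 _ _ _] head=1 tail=3 count=2
After op 5 (write(14)): arr=[25 23 12 14 _ _] head=1 tail=4 count=3
After op 6 (write(11)): arr=[25 23 12 14 11 _] head=1 tail=5 count=4
After op 7 (read()): arr=[25 23 12 14 11 _] head=2 tail=5 count=3
After op 8 (read()): arr=[25 23 12 14 11 _] head=3 tail=5 count=2
After op 9 (write(4)): arr=[25 23 12 14 11 4] head=3 tail=0 count=3
After op 10 (write(24)): arr=[24 23 12 14 11 4] head=3 tail=1 count=4
After op 11 (read()): arr=[24 23 12 14 11 4] head=4 tail=1 count=3
After op 12 (write(22)): arr=[24 22 12 14 11 4] head=4 tail=2 count=4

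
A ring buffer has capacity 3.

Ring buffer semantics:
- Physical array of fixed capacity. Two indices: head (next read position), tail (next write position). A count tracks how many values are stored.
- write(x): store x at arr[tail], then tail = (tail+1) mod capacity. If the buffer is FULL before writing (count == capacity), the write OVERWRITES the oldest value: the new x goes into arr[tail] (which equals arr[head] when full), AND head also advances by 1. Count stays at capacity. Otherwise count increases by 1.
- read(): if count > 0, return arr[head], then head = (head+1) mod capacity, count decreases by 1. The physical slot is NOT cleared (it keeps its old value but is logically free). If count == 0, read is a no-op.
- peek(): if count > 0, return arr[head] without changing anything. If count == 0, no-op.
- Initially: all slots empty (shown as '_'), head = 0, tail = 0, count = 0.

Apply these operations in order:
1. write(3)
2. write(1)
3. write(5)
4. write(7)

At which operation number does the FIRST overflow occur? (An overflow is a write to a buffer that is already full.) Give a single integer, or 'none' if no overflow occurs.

Answer: 4

Derivation:
After op 1 (write(3)): arr=[3 _ _] head=0 tail=1 count=1
After op 2 (write(1)): arr=[3 1 _] head=0 tail=2 count=2
After op 3 (write(5)): arr=[3 1 5] head=0 tail=0 count=3
After op 4 (write(7)): arr=[7 1 5] head=1 tail=1 count=3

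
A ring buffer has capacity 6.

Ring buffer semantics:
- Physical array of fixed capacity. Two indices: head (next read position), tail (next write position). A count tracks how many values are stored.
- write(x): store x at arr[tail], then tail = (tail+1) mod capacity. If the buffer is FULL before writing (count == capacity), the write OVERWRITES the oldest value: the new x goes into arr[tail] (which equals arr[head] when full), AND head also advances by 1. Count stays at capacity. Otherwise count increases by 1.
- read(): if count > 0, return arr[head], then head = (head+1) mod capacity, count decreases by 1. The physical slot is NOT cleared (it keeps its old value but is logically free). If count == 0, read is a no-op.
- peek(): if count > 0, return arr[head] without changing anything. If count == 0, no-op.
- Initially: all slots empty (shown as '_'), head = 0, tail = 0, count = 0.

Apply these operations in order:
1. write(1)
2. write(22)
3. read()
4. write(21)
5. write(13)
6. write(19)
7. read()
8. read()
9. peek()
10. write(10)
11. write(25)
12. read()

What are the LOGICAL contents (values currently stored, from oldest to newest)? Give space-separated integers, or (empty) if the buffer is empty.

After op 1 (write(1)): arr=[1 _ _ _ _ _] head=0 tail=1 count=1
After op 2 (write(22)): arr=[1 22 _ _ _ _] head=0 tail=2 count=2
After op 3 (read()): arr=[1 22 _ _ _ _] head=1 tail=2 count=1
After op 4 (write(21)): arr=[1 22 21 _ _ _] head=1 tail=3 count=2
After op 5 (write(13)): arr=[1 22 21 13 _ _] head=1 tail=4 count=3
After op 6 (write(19)): arr=[1 22 21 13 19 _] head=1 tail=5 count=4
After op 7 (read()): arr=[1 22 21 13 19 _] head=2 tail=5 count=3
After op 8 (read()): arr=[1 22 21 13 19 _] head=3 tail=5 count=2
After op 9 (peek()): arr=[1 22 21 13 19 _] head=3 tail=5 count=2
After op 10 (write(10)): arr=[1 22 21 13 19 10] head=3 tail=0 count=3
After op 11 (write(25)): arr=[25 22 21 13 19 10] head=3 tail=1 count=4
After op 12 (read()): arr=[25 22 21 13 19 10] head=4 tail=1 count=3

Answer: 19 10 25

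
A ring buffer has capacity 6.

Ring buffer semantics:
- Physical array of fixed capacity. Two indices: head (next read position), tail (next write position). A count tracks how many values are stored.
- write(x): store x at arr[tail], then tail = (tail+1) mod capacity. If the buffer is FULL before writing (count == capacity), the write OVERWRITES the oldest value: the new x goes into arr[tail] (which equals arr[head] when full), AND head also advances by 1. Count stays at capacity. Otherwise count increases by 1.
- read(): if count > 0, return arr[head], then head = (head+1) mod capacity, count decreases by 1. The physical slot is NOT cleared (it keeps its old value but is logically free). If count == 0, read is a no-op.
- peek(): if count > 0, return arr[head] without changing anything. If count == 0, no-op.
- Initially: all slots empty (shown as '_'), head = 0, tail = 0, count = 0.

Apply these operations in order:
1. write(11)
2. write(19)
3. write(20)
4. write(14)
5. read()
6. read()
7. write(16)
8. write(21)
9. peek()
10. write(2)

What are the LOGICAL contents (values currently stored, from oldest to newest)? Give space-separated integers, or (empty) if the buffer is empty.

Answer: 20 14 16 21 2

Derivation:
After op 1 (write(11)): arr=[11 _ _ _ _ _] head=0 tail=1 count=1
After op 2 (write(19)): arr=[11 19 _ _ _ _] head=0 tail=2 count=2
After op 3 (write(20)): arr=[11 19 20 _ _ _] head=0 tail=3 count=3
After op 4 (write(14)): arr=[11 19 20 14 _ _] head=0 tail=4 count=4
After op 5 (read()): arr=[11 19 20 14 _ _] head=1 tail=4 count=3
After op 6 (read()): arr=[11 19 20 14 _ _] head=2 tail=4 count=2
After op 7 (write(16)): arr=[11 19 20 14 16 _] head=2 tail=5 count=3
After op 8 (write(21)): arr=[11 19 20 14 16 21] head=2 tail=0 count=4
After op 9 (peek()): arr=[11 19 20 14 16 21] head=2 tail=0 count=4
After op 10 (write(2)): arr=[2 19 20 14 16 21] head=2 tail=1 count=5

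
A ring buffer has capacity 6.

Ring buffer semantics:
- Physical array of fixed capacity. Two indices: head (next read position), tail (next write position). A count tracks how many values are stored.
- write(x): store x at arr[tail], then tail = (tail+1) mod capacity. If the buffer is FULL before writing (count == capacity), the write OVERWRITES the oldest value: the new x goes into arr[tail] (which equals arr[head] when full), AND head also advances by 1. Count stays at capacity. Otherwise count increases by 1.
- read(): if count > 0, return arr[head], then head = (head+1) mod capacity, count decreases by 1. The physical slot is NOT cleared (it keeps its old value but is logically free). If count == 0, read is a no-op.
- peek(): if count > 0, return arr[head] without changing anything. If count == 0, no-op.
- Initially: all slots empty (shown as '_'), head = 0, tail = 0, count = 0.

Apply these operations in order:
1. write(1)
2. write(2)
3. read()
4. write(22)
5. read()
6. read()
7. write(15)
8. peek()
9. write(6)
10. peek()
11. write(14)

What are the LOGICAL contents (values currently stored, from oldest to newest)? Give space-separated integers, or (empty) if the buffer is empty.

After op 1 (write(1)): arr=[1 _ _ _ _ _] head=0 tail=1 count=1
After op 2 (write(2)): arr=[1 2 _ _ _ _] head=0 tail=2 count=2
After op 3 (read()): arr=[1 2 _ _ _ _] head=1 tail=2 count=1
After op 4 (write(22)): arr=[1 2 22 _ _ _] head=1 tail=3 count=2
After op 5 (read()): arr=[1 2 22 _ _ _] head=2 tail=3 count=1
After op 6 (read()): arr=[1 2 22 _ _ _] head=3 tail=3 count=0
After op 7 (write(15)): arr=[1 2 22 15 _ _] head=3 tail=4 count=1
After op 8 (peek()): arr=[1 2 22 15 _ _] head=3 tail=4 count=1
After op 9 (write(6)): arr=[1 2 22 15 6 _] head=3 tail=5 count=2
After op 10 (peek()): arr=[1 2 22 15 6 _] head=3 tail=5 count=2
After op 11 (write(14)): arr=[1 2 22 15 6 14] head=3 tail=0 count=3

Answer: 15 6 14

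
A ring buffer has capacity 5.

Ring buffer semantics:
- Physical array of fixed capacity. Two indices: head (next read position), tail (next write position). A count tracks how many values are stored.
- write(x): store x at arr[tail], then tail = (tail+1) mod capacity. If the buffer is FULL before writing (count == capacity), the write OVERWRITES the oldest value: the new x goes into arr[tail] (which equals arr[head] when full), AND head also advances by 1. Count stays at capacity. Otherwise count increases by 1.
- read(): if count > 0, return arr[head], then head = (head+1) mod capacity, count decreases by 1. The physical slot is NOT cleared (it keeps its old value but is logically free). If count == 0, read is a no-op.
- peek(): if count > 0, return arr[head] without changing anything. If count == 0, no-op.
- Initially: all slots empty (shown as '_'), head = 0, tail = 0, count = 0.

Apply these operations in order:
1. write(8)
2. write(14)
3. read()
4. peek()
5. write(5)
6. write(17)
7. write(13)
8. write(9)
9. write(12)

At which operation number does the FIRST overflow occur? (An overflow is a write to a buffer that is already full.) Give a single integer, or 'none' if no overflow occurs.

After op 1 (write(8)): arr=[8 _ _ _ _] head=0 tail=1 count=1
After op 2 (write(14)): arr=[8 14 _ _ _] head=0 tail=2 count=2
After op 3 (read()): arr=[8 14 _ _ _] head=1 tail=2 count=1
After op 4 (peek()): arr=[8 14 _ _ _] head=1 tail=2 count=1
After op 5 (write(5)): arr=[8 14 5 _ _] head=1 tail=3 count=2
After op 6 (write(17)): arr=[8 14 5 17 _] head=1 tail=4 count=3
After op 7 (write(13)): arr=[8 14 5 17 13] head=1 tail=0 count=4
After op 8 (write(9)): arr=[9 14 5 17 13] head=1 tail=1 count=5
After op 9 (write(12)): arr=[9 12 5 17 13] head=2 tail=2 count=5

Answer: 9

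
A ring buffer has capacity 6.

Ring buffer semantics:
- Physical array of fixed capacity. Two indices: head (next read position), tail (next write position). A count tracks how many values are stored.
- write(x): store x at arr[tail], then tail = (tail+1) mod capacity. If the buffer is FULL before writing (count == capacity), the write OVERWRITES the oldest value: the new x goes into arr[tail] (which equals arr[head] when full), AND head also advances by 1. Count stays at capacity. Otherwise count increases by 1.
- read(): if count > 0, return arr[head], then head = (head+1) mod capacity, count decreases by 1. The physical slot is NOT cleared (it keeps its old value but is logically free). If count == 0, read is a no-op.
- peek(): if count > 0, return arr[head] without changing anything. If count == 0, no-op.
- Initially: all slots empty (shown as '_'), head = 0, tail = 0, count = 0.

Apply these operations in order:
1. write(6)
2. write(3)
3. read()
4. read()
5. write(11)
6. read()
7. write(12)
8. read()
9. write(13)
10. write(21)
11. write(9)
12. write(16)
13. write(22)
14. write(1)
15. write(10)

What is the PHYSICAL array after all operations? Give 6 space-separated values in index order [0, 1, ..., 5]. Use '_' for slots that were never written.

Answer: 9 16 22 1 10 21

Derivation:
After op 1 (write(6)): arr=[6 _ _ _ _ _] head=0 tail=1 count=1
After op 2 (write(3)): arr=[6 3 _ _ _ _] head=0 tail=2 count=2
After op 3 (read()): arr=[6 3 _ _ _ _] head=1 tail=2 count=1
After op 4 (read()): arr=[6 3 _ _ _ _] head=2 tail=2 count=0
After op 5 (write(11)): arr=[6 3 11 _ _ _] head=2 tail=3 count=1
After op 6 (read()): arr=[6 3 11 _ _ _] head=3 tail=3 count=0
After op 7 (write(12)): arr=[6 3 11 12 _ _] head=3 tail=4 count=1
After op 8 (read()): arr=[6 3 11 12 _ _] head=4 tail=4 count=0
After op 9 (write(13)): arr=[6 3 11 12 13 _] head=4 tail=5 count=1
After op 10 (write(21)): arr=[6 3 11 12 13 21] head=4 tail=0 count=2
After op 11 (write(9)): arr=[9 3 11 12 13 21] head=4 tail=1 count=3
After op 12 (write(16)): arr=[9 16 11 12 13 21] head=4 tail=2 count=4
After op 13 (write(22)): arr=[9 16 22 12 13 21] head=4 tail=3 count=5
After op 14 (write(1)): arr=[9 16 22 1 13 21] head=4 tail=4 count=6
After op 15 (write(10)): arr=[9 16 22 1 10 21] head=5 tail=5 count=6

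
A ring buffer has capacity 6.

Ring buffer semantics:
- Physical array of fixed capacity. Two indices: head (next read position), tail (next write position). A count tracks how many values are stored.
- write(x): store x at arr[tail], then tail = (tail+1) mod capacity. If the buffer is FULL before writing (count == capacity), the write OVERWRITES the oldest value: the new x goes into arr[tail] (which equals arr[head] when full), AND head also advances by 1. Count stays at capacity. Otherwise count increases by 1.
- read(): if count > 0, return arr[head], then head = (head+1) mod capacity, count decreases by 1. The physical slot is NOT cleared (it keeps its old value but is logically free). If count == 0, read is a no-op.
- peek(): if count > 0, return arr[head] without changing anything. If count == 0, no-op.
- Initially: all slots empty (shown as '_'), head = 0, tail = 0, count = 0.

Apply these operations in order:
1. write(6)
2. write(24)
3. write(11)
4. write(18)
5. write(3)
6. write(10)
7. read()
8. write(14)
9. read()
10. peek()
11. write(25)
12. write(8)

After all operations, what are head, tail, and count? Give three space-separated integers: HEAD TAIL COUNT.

Answer: 3 3 6

Derivation:
After op 1 (write(6)): arr=[6 _ _ _ _ _] head=0 tail=1 count=1
After op 2 (write(24)): arr=[6 24 _ _ _ _] head=0 tail=2 count=2
After op 3 (write(11)): arr=[6 24 11 _ _ _] head=0 tail=3 count=3
After op 4 (write(18)): arr=[6 24 11 18 _ _] head=0 tail=4 count=4
After op 5 (write(3)): arr=[6 24 11 18 3 _] head=0 tail=5 count=5
After op 6 (write(10)): arr=[6 24 11 18 3 10] head=0 tail=0 count=6
After op 7 (read()): arr=[6 24 11 18 3 10] head=1 tail=0 count=5
After op 8 (write(14)): arr=[14 24 11 18 3 10] head=1 tail=1 count=6
After op 9 (read()): arr=[14 24 11 18 3 10] head=2 tail=1 count=5
After op 10 (peek()): arr=[14 24 11 18 3 10] head=2 tail=1 count=5
After op 11 (write(25)): arr=[14 25 11 18 3 10] head=2 tail=2 count=6
After op 12 (write(8)): arr=[14 25 8 18 3 10] head=3 tail=3 count=6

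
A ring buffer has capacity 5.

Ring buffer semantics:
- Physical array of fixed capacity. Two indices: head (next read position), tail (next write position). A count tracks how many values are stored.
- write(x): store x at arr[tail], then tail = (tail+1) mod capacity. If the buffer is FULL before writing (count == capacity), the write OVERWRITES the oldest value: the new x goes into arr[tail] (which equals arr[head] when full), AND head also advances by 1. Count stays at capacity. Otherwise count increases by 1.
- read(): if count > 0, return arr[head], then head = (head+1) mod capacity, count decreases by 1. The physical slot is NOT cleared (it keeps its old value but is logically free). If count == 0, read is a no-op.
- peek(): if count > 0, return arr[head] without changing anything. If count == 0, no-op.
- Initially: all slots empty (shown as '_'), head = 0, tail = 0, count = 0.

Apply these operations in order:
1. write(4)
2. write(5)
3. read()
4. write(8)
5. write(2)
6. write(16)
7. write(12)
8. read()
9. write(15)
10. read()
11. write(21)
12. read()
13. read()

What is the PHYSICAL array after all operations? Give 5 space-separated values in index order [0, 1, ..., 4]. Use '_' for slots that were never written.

After op 1 (write(4)): arr=[4 _ _ _ _] head=0 tail=1 count=1
After op 2 (write(5)): arr=[4 5 _ _ _] head=0 tail=2 count=2
After op 3 (read()): arr=[4 5 _ _ _] head=1 tail=2 count=1
After op 4 (write(8)): arr=[4 5 8 _ _] head=1 tail=3 count=2
After op 5 (write(2)): arr=[4 5 8 2 _] head=1 tail=4 count=3
After op 6 (write(16)): arr=[4 5 8 2 16] head=1 tail=0 count=4
After op 7 (write(12)): arr=[12 5 8 2 16] head=1 tail=1 count=5
After op 8 (read()): arr=[12 5 8 2 16] head=2 tail=1 count=4
After op 9 (write(15)): arr=[12 15 8 2 16] head=2 tail=2 count=5
After op 10 (read()): arr=[12 15 8 2 16] head=3 tail=2 count=4
After op 11 (write(21)): arr=[12 15 21 2 16] head=3 tail=3 count=5
After op 12 (read()): arr=[12 15 21 2 16] head=4 tail=3 count=4
After op 13 (read()): arr=[12 15 21 2 16] head=0 tail=3 count=3

Answer: 12 15 21 2 16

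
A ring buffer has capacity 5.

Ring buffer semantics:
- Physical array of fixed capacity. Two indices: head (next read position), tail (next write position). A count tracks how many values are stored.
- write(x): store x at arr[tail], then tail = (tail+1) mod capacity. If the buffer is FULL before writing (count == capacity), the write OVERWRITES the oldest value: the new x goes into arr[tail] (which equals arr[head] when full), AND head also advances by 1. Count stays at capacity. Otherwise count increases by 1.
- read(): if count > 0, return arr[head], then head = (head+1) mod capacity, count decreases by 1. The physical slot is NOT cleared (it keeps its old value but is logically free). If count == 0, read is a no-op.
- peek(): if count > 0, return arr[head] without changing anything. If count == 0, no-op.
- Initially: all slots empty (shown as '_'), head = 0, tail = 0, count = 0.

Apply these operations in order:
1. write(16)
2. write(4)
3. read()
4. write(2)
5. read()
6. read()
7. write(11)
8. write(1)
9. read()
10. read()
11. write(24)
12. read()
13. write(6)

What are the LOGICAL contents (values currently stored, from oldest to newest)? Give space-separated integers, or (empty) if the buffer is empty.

Answer: 6

Derivation:
After op 1 (write(16)): arr=[16 _ _ _ _] head=0 tail=1 count=1
After op 2 (write(4)): arr=[16 4 _ _ _] head=0 tail=2 count=2
After op 3 (read()): arr=[16 4 _ _ _] head=1 tail=2 count=1
After op 4 (write(2)): arr=[16 4 2 _ _] head=1 tail=3 count=2
After op 5 (read()): arr=[16 4 2 _ _] head=2 tail=3 count=1
After op 6 (read()): arr=[16 4 2 _ _] head=3 tail=3 count=0
After op 7 (write(11)): arr=[16 4 2 11 _] head=3 tail=4 count=1
After op 8 (write(1)): arr=[16 4 2 11 1] head=3 tail=0 count=2
After op 9 (read()): arr=[16 4 2 11 1] head=4 tail=0 count=1
After op 10 (read()): arr=[16 4 2 11 1] head=0 tail=0 count=0
After op 11 (write(24)): arr=[24 4 2 11 1] head=0 tail=1 count=1
After op 12 (read()): arr=[24 4 2 11 1] head=1 tail=1 count=0
After op 13 (write(6)): arr=[24 6 2 11 1] head=1 tail=2 count=1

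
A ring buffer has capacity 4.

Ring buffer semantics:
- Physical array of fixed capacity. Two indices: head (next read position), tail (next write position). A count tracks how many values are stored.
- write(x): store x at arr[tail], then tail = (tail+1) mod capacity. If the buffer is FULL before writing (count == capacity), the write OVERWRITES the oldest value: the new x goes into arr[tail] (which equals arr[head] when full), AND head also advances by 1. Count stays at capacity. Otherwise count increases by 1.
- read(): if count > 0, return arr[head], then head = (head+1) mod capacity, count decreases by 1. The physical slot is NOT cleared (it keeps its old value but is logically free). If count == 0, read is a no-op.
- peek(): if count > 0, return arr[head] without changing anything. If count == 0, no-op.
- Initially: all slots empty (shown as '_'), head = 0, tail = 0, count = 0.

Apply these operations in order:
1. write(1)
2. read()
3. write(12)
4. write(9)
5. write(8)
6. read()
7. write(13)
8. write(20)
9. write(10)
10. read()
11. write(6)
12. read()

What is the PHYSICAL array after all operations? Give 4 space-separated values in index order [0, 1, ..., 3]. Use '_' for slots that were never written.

After op 1 (write(1)): arr=[1 _ _ _] head=0 tail=1 count=1
After op 2 (read()): arr=[1 _ _ _] head=1 tail=1 count=0
After op 3 (write(12)): arr=[1 12 _ _] head=1 tail=2 count=1
After op 4 (write(9)): arr=[1 12 9 _] head=1 tail=3 count=2
After op 5 (write(8)): arr=[1 12 9 8] head=1 tail=0 count=3
After op 6 (read()): arr=[1 12 9 8] head=2 tail=0 count=2
After op 7 (write(13)): arr=[13 12 9 8] head=2 tail=1 count=3
After op 8 (write(20)): arr=[13 20 9 8] head=2 tail=2 count=4
After op 9 (write(10)): arr=[13 20 10 8] head=3 tail=3 count=4
After op 10 (read()): arr=[13 20 10 8] head=0 tail=3 count=3
After op 11 (write(6)): arr=[13 20 10 6] head=0 tail=0 count=4
After op 12 (read()): arr=[13 20 10 6] head=1 tail=0 count=3

Answer: 13 20 10 6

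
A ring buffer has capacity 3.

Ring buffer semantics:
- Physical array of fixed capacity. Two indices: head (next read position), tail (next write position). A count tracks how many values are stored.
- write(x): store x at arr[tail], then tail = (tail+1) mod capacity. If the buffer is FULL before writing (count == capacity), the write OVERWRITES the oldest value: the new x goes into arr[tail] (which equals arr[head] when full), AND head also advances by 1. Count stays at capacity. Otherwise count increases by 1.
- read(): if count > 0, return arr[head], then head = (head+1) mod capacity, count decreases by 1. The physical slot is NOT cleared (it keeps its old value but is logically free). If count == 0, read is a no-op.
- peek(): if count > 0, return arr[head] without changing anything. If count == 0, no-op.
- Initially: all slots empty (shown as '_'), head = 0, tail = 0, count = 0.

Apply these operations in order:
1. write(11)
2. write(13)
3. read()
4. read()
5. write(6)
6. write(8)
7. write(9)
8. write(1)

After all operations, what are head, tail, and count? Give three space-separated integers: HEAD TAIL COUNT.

After op 1 (write(11)): arr=[11 _ _] head=0 tail=1 count=1
After op 2 (write(13)): arr=[11 13 _] head=0 tail=2 count=2
After op 3 (read()): arr=[11 13 _] head=1 tail=2 count=1
After op 4 (read()): arr=[11 13 _] head=2 tail=2 count=0
After op 5 (write(6)): arr=[11 13 6] head=2 tail=0 count=1
After op 6 (write(8)): arr=[8 13 6] head=2 tail=1 count=2
After op 7 (write(9)): arr=[8 9 6] head=2 tail=2 count=3
After op 8 (write(1)): arr=[8 9 1] head=0 tail=0 count=3

Answer: 0 0 3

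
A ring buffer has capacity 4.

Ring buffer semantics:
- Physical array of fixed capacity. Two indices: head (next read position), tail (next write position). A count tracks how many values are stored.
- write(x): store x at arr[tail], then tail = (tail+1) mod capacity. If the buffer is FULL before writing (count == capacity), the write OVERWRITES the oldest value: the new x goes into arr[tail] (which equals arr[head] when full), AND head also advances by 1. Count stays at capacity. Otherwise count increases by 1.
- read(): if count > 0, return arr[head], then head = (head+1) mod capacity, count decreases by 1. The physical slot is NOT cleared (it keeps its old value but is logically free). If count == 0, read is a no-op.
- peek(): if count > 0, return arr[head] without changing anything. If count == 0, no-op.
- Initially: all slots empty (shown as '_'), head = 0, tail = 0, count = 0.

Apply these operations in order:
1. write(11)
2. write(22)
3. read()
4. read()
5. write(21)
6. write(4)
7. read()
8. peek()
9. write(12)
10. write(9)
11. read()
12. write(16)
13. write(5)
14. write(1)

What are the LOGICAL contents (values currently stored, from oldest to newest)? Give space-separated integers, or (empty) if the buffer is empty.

Answer: 9 16 5 1

Derivation:
After op 1 (write(11)): arr=[11 _ _ _] head=0 tail=1 count=1
After op 2 (write(22)): arr=[11 22 _ _] head=0 tail=2 count=2
After op 3 (read()): arr=[11 22 _ _] head=1 tail=2 count=1
After op 4 (read()): arr=[11 22 _ _] head=2 tail=2 count=0
After op 5 (write(21)): arr=[11 22 21 _] head=2 tail=3 count=1
After op 6 (write(4)): arr=[11 22 21 4] head=2 tail=0 count=2
After op 7 (read()): arr=[11 22 21 4] head=3 tail=0 count=1
After op 8 (peek()): arr=[11 22 21 4] head=3 tail=0 count=1
After op 9 (write(12)): arr=[12 22 21 4] head=3 tail=1 count=2
After op 10 (write(9)): arr=[12 9 21 4] head=3 tail=2 count=3
After op 11 (read()): arr=[12 9 21 4] head=0 tail=2 count=2
After op 12 (write(16)): arr=[12 9 16 4] head=0 tail=3 count=3
After op 13 (write(5)): arr=[12 9 16 5] head=0 tail=0 count=4
After op 14 (write(1)): arr=[1 9 16 5] head=1 tail=1 count=4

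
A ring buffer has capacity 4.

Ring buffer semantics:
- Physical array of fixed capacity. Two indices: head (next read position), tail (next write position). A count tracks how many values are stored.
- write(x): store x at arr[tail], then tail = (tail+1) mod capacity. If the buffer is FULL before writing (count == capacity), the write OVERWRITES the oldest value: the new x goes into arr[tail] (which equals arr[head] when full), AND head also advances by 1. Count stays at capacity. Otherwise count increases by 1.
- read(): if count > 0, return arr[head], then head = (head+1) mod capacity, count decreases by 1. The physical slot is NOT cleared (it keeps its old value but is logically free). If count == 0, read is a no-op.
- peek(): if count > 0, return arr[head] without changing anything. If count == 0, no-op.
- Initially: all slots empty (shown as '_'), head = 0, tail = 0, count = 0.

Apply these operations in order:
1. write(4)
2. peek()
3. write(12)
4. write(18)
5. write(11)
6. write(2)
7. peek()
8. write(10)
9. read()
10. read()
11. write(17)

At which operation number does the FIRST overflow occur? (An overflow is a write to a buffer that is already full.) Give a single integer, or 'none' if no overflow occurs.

After op 1 (write(4)): arr=[4 _ _ _] head=0 tail=1 count=1
After op 2 (peek()): arr=[4 _ _ _] head=0 tail=1 count=1
After op 3 (write(12)): arr=[4 12 _ _] head=0 tail=2 count=2
After op 4 (write(18)): arr=[4 12 18 _] head=0 tail=3 count=3
After op 5 (write(11)): arr=[4 12 18 11] head=0 tail=0 count=4
After op 6 (write(2)): arr=[2 12 18 11] head=1 tail=1 count=4
After op 7 (peek()): arr=[2 12 18 11] head=1 tail=1 count=4
After op 8 (write(10)): arr=[2 10 18 11] head=2 tail=2 count=4
After op 9 (read()): arr=[2 10 18 11] head=3 tail=2 count=3
After op 10 (read()): arr=[2 10 18 11] head=0 tail=2 count=2
After op 11 (write(17)): arr=[2 10 17 11] head=0 tail=3 count=3

Answer: 6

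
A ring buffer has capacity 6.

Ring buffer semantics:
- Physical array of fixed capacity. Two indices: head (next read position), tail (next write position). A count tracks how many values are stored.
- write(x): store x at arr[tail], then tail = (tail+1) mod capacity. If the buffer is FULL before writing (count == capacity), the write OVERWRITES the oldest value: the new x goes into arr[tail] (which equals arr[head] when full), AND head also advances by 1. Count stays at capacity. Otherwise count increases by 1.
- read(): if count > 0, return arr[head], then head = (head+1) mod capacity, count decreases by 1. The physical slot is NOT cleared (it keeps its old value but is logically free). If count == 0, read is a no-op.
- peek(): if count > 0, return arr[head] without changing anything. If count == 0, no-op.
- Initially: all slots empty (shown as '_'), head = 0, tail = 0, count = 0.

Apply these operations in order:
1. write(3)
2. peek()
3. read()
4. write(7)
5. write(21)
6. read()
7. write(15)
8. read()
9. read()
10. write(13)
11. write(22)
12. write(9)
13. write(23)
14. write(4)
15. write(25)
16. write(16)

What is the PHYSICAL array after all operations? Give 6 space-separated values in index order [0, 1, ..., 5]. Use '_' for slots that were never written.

After op 1 (write(3)): arr=[3 _ _ _ _ _] head=0 tail=1 count=1
After op 2 (peek()): arr=[3 _ _ _ _ _] head=0 tail=1 count=1
After op 3 (read()): arr=[3 _ _ _ _ _] head=1 tail=1 count=0
After op 4 (write(7)): arr=[3 7 _ _ _ _] head=1 tail=2 count=1
After op 5 (write(21)): arr=[3 7 21 _ _ _] head=1 tail=3 count=2
After op 6 (read()): arr=[3 7 21 _ _ _] head=2 tail=3 count=1
After op 7 (write(15)): arr=[3 7 21 15 _ _] head=2 tail=4 count=2
After op 8 (read()): arr=[3 7 21 15 _ _] head=3 tail=4 count=1
After op 9 (read()): arr=[3 7 21 15 _ _] head=4 tail=4 count=0
After op 10 (write(13)): arr=[3 7 21 15 13 _] head=4 tail=5 count=1
After op 11 (write(22)): arr=[3 7 21 15 13 22] head=4 tail=0 count=2
After op 12 (write(9)): arr=[9 7 21 15 13 22] head=4 tail=1 count=3
After op 13 (write(23)): arr=[9 23 21 15 13 22] head=4 tail=2 count=4
After op 14 (write(4)): arr=[9 23 4 15 13 22] head=4 tail=3 count=5
After op 15 (write(25)): arr=[9 23 4 25 13 22] head=4 tail=4 count=6
After op 16 (write(16)): arr=[9 23 4 25 16 22] head=5 tail=5 count=6

Answer: 9 23 4 25 16 22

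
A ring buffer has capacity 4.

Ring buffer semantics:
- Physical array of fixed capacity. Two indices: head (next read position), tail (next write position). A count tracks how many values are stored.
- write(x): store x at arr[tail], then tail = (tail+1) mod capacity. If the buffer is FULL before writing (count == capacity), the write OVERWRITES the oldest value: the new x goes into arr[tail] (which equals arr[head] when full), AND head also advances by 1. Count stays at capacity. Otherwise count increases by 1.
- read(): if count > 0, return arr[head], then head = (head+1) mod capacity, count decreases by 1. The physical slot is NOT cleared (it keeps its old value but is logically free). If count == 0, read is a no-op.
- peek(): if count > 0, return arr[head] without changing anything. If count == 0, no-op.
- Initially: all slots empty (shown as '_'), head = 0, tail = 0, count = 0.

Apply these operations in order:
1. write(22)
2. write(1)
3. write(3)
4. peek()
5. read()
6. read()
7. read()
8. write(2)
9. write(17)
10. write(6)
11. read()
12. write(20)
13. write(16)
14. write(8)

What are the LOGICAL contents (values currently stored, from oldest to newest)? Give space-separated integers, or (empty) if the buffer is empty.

Answer: 6 20 16 8

Derivation:
After op 1 (write(22)): arr=[22 _ _ _] head=0 tail=1 count=1
After op 2 (write(1)): arr=[22 1 _ _] head=0 tail=2 count=2
After op 3 (write(3)): arr=[22 1 3 _] head=0 tail=3 count=3
After op 4 (peek()): arr=[22 1 3 _] head=0 tail=3 count=3
After op 5 (read()): arr=[22 1 3 _] head=1 tail=3 count=2
After op 6 (read()): arr=[22 1 3 _] head=2 tail=3 count=1
After op 7 (read()): arr=[22 1 3 _] head=3 tail=3 count=0
After op 8 (write(2)): arr=[22 1 3 2] head=3 tail=0 count=1
After op 9 (write(17)): arr=[17 1 3 2] head=3 tail=1 count=2
After op 10 (write(6)): arr=[17 6 3 2] head=3 tail=2 count=3
After op 11 (read()): arr=[17 6 3 2] head=0 tail=2 count=2
After op 12 (write(20)): arr=[17 6 20 2] head=0 tail=3 count=3
After op 13 (write(16)): arr=[17 6 20 16] head=0 tail=0 count=4
After op 14 (write(8)): arr=[8 6 20 16] head=1 tail=1 count=4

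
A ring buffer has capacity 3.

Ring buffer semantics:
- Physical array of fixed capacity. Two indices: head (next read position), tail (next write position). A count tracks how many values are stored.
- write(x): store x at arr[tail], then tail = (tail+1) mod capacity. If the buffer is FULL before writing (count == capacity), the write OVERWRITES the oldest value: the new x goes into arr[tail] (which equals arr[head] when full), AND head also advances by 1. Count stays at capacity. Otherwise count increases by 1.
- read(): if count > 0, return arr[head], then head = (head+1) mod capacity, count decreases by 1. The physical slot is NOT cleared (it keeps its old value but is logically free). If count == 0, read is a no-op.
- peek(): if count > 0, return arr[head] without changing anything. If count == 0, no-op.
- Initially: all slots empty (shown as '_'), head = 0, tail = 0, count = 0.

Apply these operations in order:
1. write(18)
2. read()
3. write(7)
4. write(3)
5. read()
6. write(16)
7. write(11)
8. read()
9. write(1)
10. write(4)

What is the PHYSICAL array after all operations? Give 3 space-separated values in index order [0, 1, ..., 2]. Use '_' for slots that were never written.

After op 1 (write(18)): arr=[18 _ _] head=0 tail=1 count=1
After op 2 (read()): arr=[18 _ _] head=1 tail=1 count=0
After op 3 (write(7)): arr=[18 7 _] head=1 tail=2 count=1
After op 4 (write(3)): arr=[18 7 3] head=1 tail=0 count=2
After op 5 (read()): arr=[18 7 3] head=2 tail=0 count=1
After op 6 (write(16)): arr=[16 7 3] head=2 tail=1 count=2
After op 7 (write(11)): arr=[16 11 3] head=2 tail=2 count=3
After op 8 (read()): arr=[16 11 3] head=0 tail=2 count=2
After op 9 (write(1)): arr=[16 11 1] head=0 tail=0 count=3
After op 10 (write(4)): arr=[4 11 1] head=1 tail=1 count=3

Answer: 4 11 1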